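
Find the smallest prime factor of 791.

7

791 is odd.
Digit sum 17, not divisible by 3.
Ends in 1: not divisible by 5.
7: 791 = 7·113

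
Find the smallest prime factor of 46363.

46363 is odd.
Digit sum 22, not divisible by 3.
Ends in 3: not divisible by 5.
7: 46363 = 7·6623 + 2
11: 46363 = 11·4214 + 9
13: 46363 = 13·3566 + 5
17: 46363 = 17·2727 + 4
19: 46363 = 19·2440 + 3
23: 46363 = 23·2015 + 18
29: 46363 = 29·1598 + 21
31: 46363 = 31·1495 + 18
37: 46363 = 37·1253 + 2
41: 46363 = 41·1130 + 33
43: 46363 = 43·1078 + 9
47: 46363 = 47·986 + 21
53: 46363 = 53·874 + 41
59: 46363 = 59·785 + 48
61: 46363 = 61·760 + 3
67: 46363 = 67·691 + 66
71: 46363 = 71·653

71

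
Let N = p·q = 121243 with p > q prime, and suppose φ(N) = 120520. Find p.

φ(n) = (p−1)(q−1) = n − (p+q) + 1, so p + q = 121243 − 120520 + 1 = 724.
p and q are the roots of t² − 724t + 121243 = 0.
Discriminant: 724² − 4·121243 = 524176 − 484972 = 39204; √39204 = 198.
q = (724 − 198)/2 = 263, p = (724 + 198)/2 = 461.
Check: 263 · 461 = 121243.

461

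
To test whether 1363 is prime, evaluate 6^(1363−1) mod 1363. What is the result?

6^1 ≡ 6 (mod 1363)
6^2 ≡ 6^2 = 36 ≡ 36 (mod 1363)
6^4 ≡ 36^2 = 1296 ≡ 1296 (mod 1363)
6^8 ≡ 1296^2 = 1679616 ≡ 400 (mod 1363)
6^16 ≡ 400^2 = 160000 ≡ 529 (mod 1363)
6^32 ≡ 529^2 = 279841 ≡ 426 (mod 1363)
6^64 ≡ 426^2 = 181476 ≡ 197 (mod 1363)
6^128 ≡ 197^2 = 38809 ≡ 645 (mod 1363)
6^256 ≡ 645^2 = 416025 ≡ 310 (mod 1363)
6^512 ≡ 310^2 = 96100 ≡ 690 (mod 1363)
6^1024 ≡ 690^2 = 476100 ≡ 413 (mod 1363)
1362 = 1024 + 256 + 64 + 16 + 2 in binary powers of 2.
So 6^1362 ≡ 413 · 310 · 197 · 529 · 36 ≡ 397 (mod 1363).
Since 397 ≠ 1, base 6 is a Fermat witness: 1363 is composite.

397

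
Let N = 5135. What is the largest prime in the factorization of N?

5135 = 5 · 1027
1027 = 13 · 79
79 is prime.
So 5135 = 5 · 13 · 79; the largest prime factor is 79.

79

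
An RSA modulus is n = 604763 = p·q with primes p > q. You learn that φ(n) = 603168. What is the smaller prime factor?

619

φ(n) = (p−1)(q−1) = n − (p+q) + 1, so p + q = 604763 − 603168 + 1 = 1596.
p and q are the roots of t² − 1596t + 604763 = 0.
Discriminant: 1596² − 4·604763 = 2547216 − 2419052 = 128164; √128164 = 358.
q = (1596 − 358)/2 = 619, p = (1596 + 358)/2 = 977.
Check: 619 · 977 = 604763.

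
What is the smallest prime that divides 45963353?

45963353 is odd.
Digit sum 38, not divisible by 3.
Ends in 3: not divisible by 5.
7: 45963353 = 7·6566193 + 2
11: 45963353 = 11·4178486 + 7
13: 45963353 = 13·3535642 + 7
17: 45963353 = 17·2703726 + 11
19: 45963353 = 19·2419123 + 16
23: 45963353 = 23·1998406 + 15
29: 45963353 = 29·1584943 + 6
31: 45963353 = 31·1482688 + 25
37: 45963353 = 37·1242252 + 29
41: 45963353 = 41·1121057 + 16
43: 45963353 = 43·1068915 + 8
47: 45963353 = 47·977943 + 32
53: 45963353 = 53·867233 + 4
59: 45963353 = 59·779039 + 52
61: 45963353 = 61·753497 + 36
67: 45963353 = 67·686020 + 13
71: 45963353 = 71·647371 + 12
73: 45963353 = 73·629634 + 71
79: 45963353 = 79·581814 + 47
83: 45963353 = 83·553775 + 28
89: 45963353 = 89·516442 + 15
97: 45963353 = 97·473849

97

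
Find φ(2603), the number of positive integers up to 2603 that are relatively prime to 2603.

2448

Factor: 2603 = 19 · 137.
φ(2603) = (19−1) · (137−1) = 18 · 136 = 2448.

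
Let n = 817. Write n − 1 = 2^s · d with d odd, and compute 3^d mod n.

817 − 1 = 816 = 2^4 · 51, so d = 51.
3^1 ≡ 3 (mod 817)
3^2 ≡ 3^2 = 9 ≡ 9 (mod 817)
3^4 ≡ 9^2 = 81 ≡ 81 (mod 817)
3^8 ≡ 81^2 = 6561 ≡ 25 (mod 817)
3^16 ≡ 25^2 = 625 ≡ 625 (mod 817)
3^32 ≡ 625^2 = 390625 ≡ 99 (mod 817)
51 = 32 + 16 + 2 + 1 in binary powers of 2.
So 3^51 ≡ 99 · 625 · 9 · 3 ≡ 677 (mod 817).
Squaring chain: 677 → 809 → 64 → 11; never reaches −1, so base 3 is a Miller–Rabin witness that 817 is composite.

677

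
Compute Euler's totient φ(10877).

Factor: 10877 = 73 · 149.
φ(10877) = (73−1) · (149−1) = 72 · 148 = 10656.

10656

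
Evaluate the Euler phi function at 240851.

218880

Factor: 240851 = 13 · 97 · 191.
φ(240851) = (13−1) · (97−1) · (191−1) = 12 · 96 · 190 = 218880.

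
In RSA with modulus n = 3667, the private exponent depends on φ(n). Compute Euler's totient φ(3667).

3456

Factor: 3667 = 19 · 193.
φ(3667) = (19−1) · (193−1) = 18 · 192 = 3456.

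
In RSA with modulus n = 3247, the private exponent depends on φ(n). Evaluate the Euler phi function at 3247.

Factor: 3247 = 17 · 191.
φ(3247) = (17−1) · (191−1) = 16 · 190 = 3040.

3040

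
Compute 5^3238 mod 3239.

5^1 ≡ 5 (mod 3239)
5^2 ≡ 5^2 = 25 ≡ 25 (mod 3239)
5^4 ≡ 25^2 = 625 ≡ 625 (mod 3239)
5^8 ≡ 625^2 = 390625 ≡ 1945 (mod 3239)
5^16 ≡ 1945^2 = 3783025 ≡ 3112 (mod 3239)
5^32 ≡ 3112^2 = 9684544 ≡ 3173 (mod 3239)
5^64 ≡ 3173^2 = 10067929 ≡ 1117 (mod 3239)
5^128 ≡ 1117^2 = 1247689 ≡ 674 (mod 3239)
5^256 ≡ 674^2 = 454276 ≡ 816 (mod 3239)
5^512 ≡ 816^2 = 665856 ≡ 1861 (mod 3239)
5^1024 ≡ 1861^2 = 3463321 ≡ 830 (mod 3239)
5^2048 ≡ 830^2 = 688900 ≡ 2232 (mod 3239)
3238 = 2048 + 1024 + 128 + 32 + 4 + 2 in binary powers of 2.
So 5^3238 ≡ 2232 · 830 · 674 · 3173 · 625 · 25 ≡ 2770 (mod 3239).
Since 2770 ≠ 1, base 5 is a Fermat witness: 3239 is composite.

2770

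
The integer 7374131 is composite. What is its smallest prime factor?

7374131 is odd.
Digit sum 26, not divisible by 3.
Ends in 1: not divisible by 5.
7: 7374131 = 7·1053447 + 2
11: 7374131 = 11·670375 + 6
13: 7374131 = 13·567240 + 11
17: 7374131 = 17·433772 + 7
19: 7374131 = 19·388112 + 3
23: 7374131 = 23·320614 + 9
29: 7374131 = 29·254280 + 11
31: 7374131 = 31·237875 + 6
37: 7374131 = 37·199300 + 31
41: 7374131 = 41·179856 + 35
43: 7374131 = 43·171491 + 18
47: 7374131 = 47·156896 + 19
53: 7374131 = 53·139134 + 29
59: 7374131 = 59·124985 + 16
61: 7374131 = 61·120887 + 24
67: 7374131 = 67·110061 + 44
71: 7374131 = 71·103861

71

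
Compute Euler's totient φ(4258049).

Factor: 4258049 = 151 · 163 · 173.
φ(4258049) = (151−1) · (163−1) · (173−1) = 150 · 162 · 172 = 4179600.

4179600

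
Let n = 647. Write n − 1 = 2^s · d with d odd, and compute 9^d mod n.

647 − 1 = 646 = 2^1 · 323, so d = 323.
9^1 ≡ 9 (mod 647)
9^2 ≡ 9^2 = 81 ≡ 81 (mod 647)
9^4 ≡ 81^2 = 6561 ≡ 91 (mod 647)
9^8 ≡ 91^2 = 8281 ≡ 517 (mod 647)
9^16 ≡ 517^2 = 267289 ≡ 78 (mod 647)
9^32 ≡ 78^2 = 6084 ≡ 261 (mod 647)
9^64 ≡ 261^2 = 68121 ≡ 186 (mod 647)
9^128 ≡ 186^2 = 34596 ≡ 305 (mod 647)
9^256 ≡ 305^2 = 93025 ≡ 504 (mod 647)
323 = 256 + 64 + 2 + 1 in binary powers of 2.
So 9^323 ≡ 504 · 186 · 81 · 9 ≡ 1 (mod 647).
Since 9^d ≡ 1 (mod 647), base 9 does not prove 647 composite.

1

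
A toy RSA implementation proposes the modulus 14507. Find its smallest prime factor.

89

14507 is odd.
Digit sum 17, not divisible by 3.
Ends in 7: not divisible by 5.
7: 14507 = 7·2072 + 3
11: 14507 = 11·1318 + 9
13: 14507 = 13·1115 + 12
17: 14507 = 17·853 + 6
19: 14507 = 19·763 + 10
23: 14507 = 23·630 + 17
29: 14507 = 29·500 + 7
31: 14507 = 31·467 + 30
37: 14507 = 37·392 + 3
41: 14507 = 41·353 + 34
43: 14507 = 43·337 + 16
47: 14507 = 47·308 + 31
53: 14507 = 53·273 + 38
59: 14507 = 59·245 + 52
61: 14507 = 61·237 + 50
67: 14507 = 67·216 + 35
71: 14507 = 71·204 + 23
73: 14507 = 73·198 + 53
79: 14507 = 79·183 + 50
83: 14507 = 83·174 + 65
89: 14507 = 89·163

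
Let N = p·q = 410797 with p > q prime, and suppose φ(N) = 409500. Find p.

φ(n) = (p−1)(q−1) = n − (p+q) + 1, so p + q = 410797 − 409500 + 1 = 1298.
p and q are the roots of t² − 1298t + 410797 = 0.
Discriminant: 1298² − 4·410797 = 1684804 − 1643188 = 41616; √41616 = 204.
q = (1298 − 204)/2 = 547, p = (1298 + 204)/2 = 751.
Check: 547 · 751 = 410797.

751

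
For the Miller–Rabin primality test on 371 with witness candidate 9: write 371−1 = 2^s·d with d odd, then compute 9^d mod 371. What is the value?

305

371 − 1 = 370 = 2^1 · 185, so d = 185.
9^1 ≡ 9 (mod 371)
9^2 ≡ 9^2 = 81 ≡ 81 (mod 371)
9^4 ≡ 81^2 = 6561 ≡ 254 (mod 371)
9^8 ≡ 254^2 = 64516 ≡ 333 (mod 371)
9^16 ≡ 333^2 = 110889 ≡ 331 (mod 371)
9^32 ≡ 331^2 = 109561 ≡ 116 (mod 371)
9^64 ≡ 116^2 = 13456 ≡ 100 (mod 371)
9^128 ≡ 100^2 = 10000 ≡ 354 (mod 371)
185 = 128 + 32 + 16 + 8 + 1 in binary powers of 2.
So 9^185 ≡ 354 · 116 · 331 · 333 · 9 ≡ 305 (mod 371).
Squaring chain: 305; never reaches −1, so base 9 is a Miller–Rabin witness that 371 is composite.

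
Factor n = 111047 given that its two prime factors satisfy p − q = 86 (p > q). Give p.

Since p = q + 86, we have 111047 = q(q + 86), so q² + 86q − 111047 = 0.
Discriminant: 86² + 4·111047 = 7396 + 444188 = 451584; √451584 = 672.
q = (−86 + 672)/2 = 293, and p = q + 86 = 379.
Check: 293 · 379 = 111047.

379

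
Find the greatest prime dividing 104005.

104005 = 5 · 20801
20801 = 11 · 1891
1891 = 31 · 61
61 is prime.
So 104005 = 5 · 11 · 31 · 61; the largest prime factor is 61.

61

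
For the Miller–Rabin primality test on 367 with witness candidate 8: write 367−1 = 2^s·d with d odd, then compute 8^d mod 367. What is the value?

367 − 1 = 366 = 2^1 · 183, so d = 183.
8^1 ≡ 8 (mod 367)
8^2 ≡ 8^2 = 64 ≡ 64 (mod 367)
8^4 ≡ 64^2 = 4096 ≡ 59 (mod 367)
8^8 ≡ 59^2 = 3481 ≡ 178 (mod 367)
8^16 ≡ 178^2 = 31684 ≡ 122 (mod 367)
8^32 ≡ 122^2 = 14884 ≡ 204 (mod 367)
8^64 ≡ 204^2 = 41616 ≡ 145 (mod 367)
8^128 ≡ 145^2 = 21025 ≡ 106 (mod 367)
183 = 128 + 32 + 16 + 4 + 2 + 1 in binary powers of 2.
So 8^183 ≡ 106 · 204 · 122 · 59 · 64 · 8 ≡ 1 (mod 367).
Since 8^d ≡ 1 (mod 367), base 8 does not prove 367 composite.

1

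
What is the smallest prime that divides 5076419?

59

5076419 is odd.
Digit sum 32, not divisible by 3.
Ends in 9: not divisible by 5.
7: 5076419 = 7·725202 + 5
11: 5076419 = 11·461492 + 7
13: 5076419 = 13·390493 + 10
17: 5076419 = 17·298612 + 15
19: 5076419 = 19·267179 + 18
23: 5076419 = 23·220713 + 20
29: 5076419 = 29·175048 + 27
31: 5076419 = 31·163755 + 14
37: 5076419 = 37·137200 + 19
41: 5076419 = 41·123815 + 4
43: 5076419 = 43·118056 + 11
47: 5076419 = 47·108008 + 43
53: 5076419 = 53·95781 + 26
59: 5076419 = 59·86041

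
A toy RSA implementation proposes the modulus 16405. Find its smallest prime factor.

16405 is odd.
Digit sum 16, not divisible by 3.
Ends in 5: divisible by 5.

5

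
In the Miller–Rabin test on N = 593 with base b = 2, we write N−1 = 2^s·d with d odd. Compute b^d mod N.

593 − 1 = 592 = 2^4 · 37, so d = 37.
2^1 ≡ 2 (mod 593)
2^2 ≡ 2^2 = 4 ≡ 4 (mod 593)
2^4 ≡ 4^2 = 16 ≡ 16 (mod 593)
2^8 ≡ 16^2 = 256 ≡ 256 (mod 593)
2^16 ≡ 256^2 = 65536 ≡ 306 (mod 593)
2^32 ≡ 306^2 = 93636 ≡ 535 (mod 593)
37 = 32 + 4 + 1 in binary powers of 2.
So 2^37 ≡ 535 · 16 · 2 ≡ 516 (mod 593).
Squaring chain: 516 → 592 → 1 → 1; reaches −1, so base 2 does not prove 593 composite.

516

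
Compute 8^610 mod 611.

155

8^1 ≡ 8 (mod 611)
8^2 ≡ 8^2 = 64 ≡ 64 (mod 611)
8^4 ≡ 64^2 = 4096 ≡ 430 (mod 611)
8^8 ≡ 430^2 = 184900 ≡ 378 (mod 611)
8^16 ≡ 378^2 = 142884 ≡ 521 (mod 611)
8^32 ≡ 521^2 = 271441 ≡ 157 (mod 611)
8^64 ≡ 157^2 = 24649 ≡ 209 (mod 611)
8^128 ≡ 209^2 = 43681 ≡ 300 (mod 611)
8^256 ≡ 300^2 = 90000 ≡ 183 (mod 611)
8^512 ≡ 183^2 = 33489 ≡ 495 (mod 611)
610 = 512 + 64 + 32 + 2 in binary powers of 2.
So 8^610 ≡ 495 · 209 · 157 · 64 ≡ 155 (mod 611).
Since 155 ≠ 1, base 8 is a Fermat witness: 611 is composite.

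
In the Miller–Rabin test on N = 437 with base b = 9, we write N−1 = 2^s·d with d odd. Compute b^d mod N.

294

437 − 1 = 436 = 2^2 · 109, so d = 109.
9^1 ≡ 9 (mod 437)
9^2 ≡ 9^2 = 81 ≡ 81 (mod 437)
9^4 ≡ 81^2 = 6561 ≡ 6 (mod 437)
9^8 ≡ 6^2 = 36 ≡ 36 (mod 437)
9^16 ≡ 36^2 = 1296 ≡ 422 (mod 437)
9^32 ≡ 422^2 = 178084 ≡ 225 (mod 437)
9^64 ≡ 225^2 = 50625 ≡ 370 (mod 437)
109 = 64 + 32 + 8 + 4 + 1 in binary powers of 2.
So 9^109 ≡ 370 · 225 · 36 · 6 · 9 ≡ 294 (mod 437).
Squaring chain: 294 → 347; never reaches −1, so base 9 is a Miller–Rabin witness that 437 is composite.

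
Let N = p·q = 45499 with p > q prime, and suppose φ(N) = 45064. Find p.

φ(n) = (p−1)(q−1) = n − (p+q) + 1, so p + q = 45499 − 45064 + 1 = 436.
p and q are the roots of t² − 436t + 45499 = 0.
Discriminant: 436² − 4·45499 = 190096 − 181996 = 8100; √8100 = 90.
q = (436 − 90)/2 = 173, p = (436 + 90)/2 = 263.
Check: 173 · 263 = 45499.

263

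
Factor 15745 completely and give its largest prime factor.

67

15745 = 5 · 3149
3149 = 47 · 67
67 is prime.
So 15745 = 5 · 47 · 67; the largest prime factor is 67.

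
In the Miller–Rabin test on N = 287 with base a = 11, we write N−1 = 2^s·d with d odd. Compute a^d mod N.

287 − 1 = 286 = 2^1 · 143, so d = 143.
11^1 ≡ 11 (mod 287)
11^2 ≡ 11^2 = 121 ≡ 121 (mod 287)
11^4 ≡ 121^2 = 14641 ≡ 4 (mod 287)
11^8 ≡ 4^2 = 16 ≡ 16 (mod 287)
11^16 ≡ 16^2 = 256 ≡ 256 (mod 287)
11^32 ≡ 256^2 = 65536 ≡ 100 (mod 287)
11^64 ≡ 100^2 = 10000 ≡ 242 (mod 287)
11^128 ≡ 242^2 = 58564 ≡ 16 (mod 287)
143 = 128 + 8 + 4 + 2 + 1 in binary powers of 2.
So 11^143 ≡ 16 · 16 · 4 · 121 · 11 ≡ 268 (mod 287).
Squaring chain: 268; never reaches −1, so base 11 is a Miller–Rabin witness that 287 is composite.

268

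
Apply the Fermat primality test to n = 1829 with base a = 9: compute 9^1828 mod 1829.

9^1 ≡ 9 (mod 1829)
9^2 ≡ 9^2 = 81 ≡ 81 (mod 1829)
9^4 ≡ 81^2 = 6561 ≡ 1074 (mod 1829)
9^8 ≡ 1074^2 = 1153476 ≡ 1206 (mod 1829)
9^16 ≡ 1206^2 = 1454436 ≡ 381 (mod 1829)
9^32 ≡ 381^2 = 145161 ≡ 670 (mod 1829)
9^64 ≡ 670^2 = 448900 ≡ 795 (mod 1829)
9^128 ≡ 795^2 = 632025 ≡ 1020 (mod 1829)
9^256 ≡ 1020^2 = 1040400 ≡ 1528 (mod 1829)
9^512 ≡ 1528^2 = 2334784 ≡ 980 (mod 1829)
9^1024 ≡ 980^2 = 960400 ≡ 175 (mod 1829)
1828 = 1024 + 512 + 256 + 32 + 4 in binary powers of 2.
So 9^1828 ≡ 175 · 980 · 1528 · 670 · 1074 ≡ 1661 (mod 1829).
Since 1661 ≠ 1, base 9 is a Fermat witness: 1829 is composite.

1661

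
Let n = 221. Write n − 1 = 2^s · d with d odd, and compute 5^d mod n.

112

221 − 1 = 220 = 2^2 · 55, so d = 55.
5^1 ≡ 5 (mod 221)
5^2 ≡ 5^2 = 25 ≡ 25 (mod 221)
5^4 ≡ 25^2 = 625 ≡ 183 (mod 221)
5^8 ≡ 183^2 = 33489 ≡ 118 (mod 221)
5^16 ≡ 118^2 = 13924 ≡ 1 (mod 221)
5^32 ≡ 1^2 = 1 ≡ 1 (mod 221)
55 = 32 + 16 + 4 + 2 + 1 in binary powers of 2.
So 5^55 ≡ 1 · 1 · 183 · 25 · 5 ≡ 112 (mod 221).
Squaring chain: 112 → 168; never reaches −1, so base 5 is a Miller–Rabin witness that 221 is composite.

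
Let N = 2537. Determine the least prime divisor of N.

43

2537 is odd.
Digit sum 17, not divisible by 3.
Ends in 7: not divisible by 5.
7: 2537 = 7·362 + 3
11: 2537 = 11·230 + 7
13: 2537 = 13·195 + 2
17: 2537 = 17·149 + 4
19: 2537 = 19·133 + 10
23: 2537 = 23·110 + 7
29: 2537 = 29·87 + 14
31: 2537 = 31·81 + 26
37: 2537 = 37·68 + 21
41: 2537 = 41·61 + 36
43: 2537 = 43·59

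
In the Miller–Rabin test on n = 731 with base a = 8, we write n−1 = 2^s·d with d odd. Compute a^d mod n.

731 − 1 = 730 = 2^1 · 365, so d = 365.
8^1 ≡ 8 (mod 731)
8^2 ≡ 8^2 = 64 ≡ 64 (mod 731)
8^4 ≡ 64^2 = 4096 ≡ 441 (mod 731)
8^8 ≡ 441^2 = 194481 ≡ 35 (mod 731)
8^16 ≡ 35^2 = 1225 ≡ 494 (mod 731)
8^32 ≡ 494^2 = 244036 ≡ 613 (mod 731)
8^64 ≡ 613^2 = 375769 ≡ 35 (mod 731)
8^128 ≡ 35^2 = 1225 ≡ 494 (mod 731)
8^256 ≡ 494^2 = 244036 ≡ 613 (mod 731)
365 = 256 + 64 + 32 + 8 + 4 + 1 in binary powers of 2.
So 8^365 ≡ 613 · 35 · 613 · 35 · 441 · 8 ≡ 94 (mod 731).
Squaring chain: 94; never reaches −1, so base 8 is a Miller–Rabin witness that 731 is composite.

94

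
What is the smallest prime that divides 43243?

43243 is odd.
Digit sum 16, not divisible by 3.
Ends in 3: not divisible by 5.
7: 43243 = 7·6177 + 4
11: 43243 = 11·3931 + 2
13: 43243 = 13·3326 + 5
17: 43243 = 17·2543 + 12
19: 43243 = 19·2275 + 18
23: 43243 = 23·1880 + 3
29: 43243 = 29·1491 + 4
31: 43243 = 31·1394 + 29
37: 43243 = 37·1168 + 27
41: 43243 = 41·1054 + 29
43: 43243 = 43·1005 + 28
47: 43243 = 47·920 + 3
53: 43243 = 53·815 + 48
59: 43243 = 59·732 + 55
61: 43243 = 61·708 + 55
67: 43243 = 67·645 + 28
71: 43243 = 71·609 + 4
73: 43243 = 73·592 + 27
79: 43243 = 79·547 + 30
83: 43243 = 83·521

83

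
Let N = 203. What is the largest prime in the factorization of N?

203 = 7 · 29
29 is prime.
So 203 = 7 · 29; the largest prime factor is 29.

29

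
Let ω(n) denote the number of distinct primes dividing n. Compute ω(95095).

95095 = 5 · 19019
19019 = 7 · 2717
2717 = 11 · 247
247 = 13 · 19
95095 = 5 · 7 · 11 · 13 · 19, which has 5 distinct prime factors.

5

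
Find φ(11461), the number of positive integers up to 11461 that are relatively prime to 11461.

Factor: 11461 = 73 · 157.
φ(11461) = (73−1) · (157−1) = 72 · 156 = 11232.

11232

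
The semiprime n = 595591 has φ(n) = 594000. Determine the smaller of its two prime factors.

φ(n) = (p−1)(q−1) = n − (p+q) + 1, so p + q = 595591 − 594000 + 1 = 1592.
p and q are the roots of t² − 1592t + 595591 = 0.
Discriminant: 1592² − 4·595591 = 2534464 − 2382364 = 152100; √152100 = 390.
q = (1592 − 390)/2 = 601, p = (1592 + 390)/2 = 991.
Check: 601 · 991 = 595591.

601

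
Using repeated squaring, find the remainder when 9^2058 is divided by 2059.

1161

9^1 ≡ 9 (mod 2059)
9^2 ≡ 9^2 = 81 ≡ 81 (mod 2059)
9^4 ≡ 81^2 = 6561 ≡ 384 (mod 2059)
9^8 ≡ 384^2 = 147456 ≡ 1267 (mod 2059)
9^16 ≡ 1267^2 = 1605289 ≡ 1328 (mod 2059)
9^32 ≡ 1328^2 = 1763584 ≡ 1080 (mod 2059)
9^64 ≡ 1080^2 = 1166400 ≡ 1006 (mod 2059)
9^128 ≡ 1006^2 = 1012036 ≡ 1067 (mod 2059)
9^256 ≡ 1067^2 = 1138489 ≡ 1921 (mod 2059)
9^512 ≡ 1921^2 = 3690241 ≡ 513 (mod 2059)
9^1024 ≡ 513^2 = 263169 ≡ 1676 (mod 2059)
9^2048 ≡ 1676^2 = 2808976 ≡ 500 (mod 2059)
2058 = 2048 + 8 + 2 in binary powers of 2.
So 9^2058 ≡ 500 · 1267 · 81 ≡ 1161 (mod 2059).
Since 1161 ≠ 1, base 9 is a Fermat witness: 2059 is composite.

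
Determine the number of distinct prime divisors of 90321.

5

90321 = 3 · 30107
30107 = 7 · 4301
4301 = 11 · 391
391 = 17 · 23
90321 = 3 · 7 · 11 · 17 · 23, which has 5 distinct prime factors.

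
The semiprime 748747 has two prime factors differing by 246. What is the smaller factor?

Since p = q + 246, we have 748747 = q(q + 246), so q² + 246q − 748747 = 0.
Discriminant: 246² + 4·748747 = 60516 + 2994988 = 3055504; √3055504 = 1748.
q = (−246 + 1748)/2 = 751, and p = q + 246 = 997.
Check: 751 · 997 = 748747.

751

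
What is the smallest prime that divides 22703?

22703 is odd.
Digit sum 14, not divisible by 3.
Ends in 3: not divisible by 5.
7: 22703 = 7·3243 + 2
11: 22703 = 11·2063 + 10
13: 22703 = 13·1746 + 5
17: 22703 = 17·1335 + 8
19: 22703 = 19·1194 + 17
23: 22703 = 23·987 + 2
29: 22703 = 29·782 + 25
31: 22703 = 31·732 + 11
37: 22703 = 37·613 + 22
41: 22703 = 41·553 + 30
43: 22703 = 43·527 + 42
47: 22703 = 47·483 + 2
53: 22703 = 53·428 + 19
59: 22703 = 59·384 + 47
61: 22703 = 61·372 + 11
67: 22703 = 67·338 + 57
71: 22703 = 71·319 + 54
73: 22703 = 73·311

73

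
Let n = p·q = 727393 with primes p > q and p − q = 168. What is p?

941

Since p = q + 168, we have 727393 = q(q + 168), so q² + 168q − 727393 = 0.
Discriminant: 168² + 4·727393 = 28224 + 2909572 = 2937796; √2937796 = 1714.
q = (−168 + 1714)/2 = 773, and p = q + 168 = 941.
Check: 773 · 941 = 727393.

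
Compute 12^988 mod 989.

418

12^1 ≡ 12 (mod 989)
12^2 ≡ 12^2 = 144 ≡ 144 (mod 989)
12^4 ≡ 144^2 = 20736 ≡ 956 (mod 989)
12^8 ≡ 956^2 = 913936 ≡ 100 (mod 989)
12^16 ≡ 100^2 = 10000 ≡ 110 (mod 989)
12^32 ≡ 110^2 = 12100 ≡ 232 (mod 989)
12^64 ≡ 232^2 = 53824 ≡ 418 (mod 989)
12^128 ≡ 418^2 = 174724 ≡ 660 (mod 989)
12^256 ≡ 660^2 = 435600 ≡ 440 (mod 989)
12^512 ≡ 440^2 = 193600 ≡ 745 (mod 989)
988 = 512 + 256 + 128 + 64 + 16 + 8 + 4 in binary powers of 2.
So 12^988 ≡ 745 · 440 · 660 · 418 · 110 · 100 · 956 ≡ 418 (mod 989).
Since 418 ≠ 1, base 12 is a Fermat witness: 989 is composite.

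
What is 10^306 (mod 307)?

1

10^1 ≡ 10 (mod 307)
10^2 ≡ 10^2 = 100 ≡ 100 (mod 307)
10^4 ≡ 100^2 = 10000 ≡ 176 (mod 307)
10^8 ≡ 176^2 = 30976 ≡ 276 (mod 307)
10^16 ≡ 276^2 = 76176 ≡ 40 (mod 307)
10^32 ≡ 40^2 = 1600 ≡ 65 (mod 307)
10^64 ≡ 65^2 = 4225 ≡ 234 (mod 307)
10^128 ≡ 234^2 = 54756 ≡ 110 (mod 307)
10^256 ≡ 110^2 = 12100 ≡ 127 (mod 307)
306 = 256 + 32 + 16 + 2 in binary powers of 2.
So 10^306 ≡ 127 · 65 · 40 · 100 ≡ 1 (mod 307).
Since the result is 1, base 10 gives no evidence that 307 is composite.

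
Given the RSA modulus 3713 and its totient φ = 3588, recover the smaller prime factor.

φ(n) = (p−1)(q−1) = n − (p+q) + 1, so p + q = 3713 − 3588 + 1 = 126.
p and q are the roots of t² − 126t + 3713 = 0.
Discriminant: 126² − 4·3713 = 15876 − 14852 = 1024; √1024 = 32.
q = (126 − 32)/2 = 47, p = (126 + 32)/2 = 79.
Check: 47 · 79 = 3713.

47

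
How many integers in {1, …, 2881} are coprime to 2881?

Factor: 2881 = 43 · 67.
φ(2881) = (43−1) · (67−1) = 42 · 66 = 2772.

2772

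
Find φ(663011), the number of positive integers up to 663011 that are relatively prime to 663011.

Factor: 663011 = 41 · 103 · 157.
φ(663011) = (41−1) · (103−1) · (157−1) = 40 · 102 · 156 = 636480.

636480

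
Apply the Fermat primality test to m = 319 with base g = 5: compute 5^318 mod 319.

5^1 ≡ 5 (mod 319)
5^2 ≡ 5^2 = 25 ≡ 25 (mod 319)
5^4 ≡ 25^2 = 625 ≡ 306 (mod 319)
5^8 ≡ 306^2 = 93636 ≡ 169 (mod 319)
5^16 ≡ 169^2 = 28561 ≡ 170 (mod 319)
5^32 ≡ 170^2 = 28900 ≡ 190 (mod 319)
5^64 ≡ 190^2 = 36100 ≡ 53 (mod 319)
5^128 ≡ 53^2 = 2809 ≡ 257 (mod 319)
5^256 ≡ 257^2 = 66049 ≡ 16 (mod 319)
318 = 256 + 32 + 16 + 8 + 4 + 2 in binary powers of 2.
So 5^318 ≡ 16 · 190 · 170 · 169 · 306 · 25 ≡ 136 (mod 319).
Since 136 ≠ 1, base 5 is a Fermat witness: 319 is composite.

136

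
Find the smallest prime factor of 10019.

43

10019 is odd.
Digit sum 11, not divisible by 3.
Ends in 9: not divisible by 5.
7: 10019 = 7·1431 + 2
11: 10019 = 11·910 + 9
13: 10019 = 13·770 + 9
17: 10019 = 17·589 + 6
19: 10019 = 19·527 + 6
23: 10019 = 23·435 + 14
29: 10019 = 29·345 + 14
31: 10019 = 31·323 + 6
37: 10019 = 37·270 + 29
41: 10019 = 41·244 + 15
43: 10019 = 43·233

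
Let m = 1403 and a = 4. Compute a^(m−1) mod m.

4^1 ≡ 4 (mod 1403)
4^2 ≡ 4^2 = 16 ≡ 16 (mod 1403)
4^4 ≡ 16^2 = 256 ≡ 256 (mod 1403)
4^8 ≡ 256^2 = 65536 ≡ 998 (mod 1403)
4^16 ≡ 998^2 = 996004 ≡ 1277 (mod 1403)
4^32 ≡ 1277^2 = 1630729 ≡ 443 (mod 1403)
4^64 ≡ 443^2 = 196249 ≡ 1232 (mod 1403)
4^128 ≡ 1232^2 = 1517824 ≡ 1181 (mod 1403)
4^256 ≡ 1181^2 = 1394761 ≡ 179 (mod 1403)
4^512 ≡ 179^2 = 32041 ≡ 1175 (mod 1403)
4^1024 ≡ 1175^2 = 1380625 ≡ 73 (mod 1403)
1402 = 1024 + 256 + 64 + 32 + 16 + 8 + 2 in binary powers of 2.
So 4^1402 ≡ 73 · 179 · 1232 · 443 · 1277 · 998 · 16 ≡ 1001 (mod 1403).
Since 1001 ≠ 1, base 4 is a Fermat witness: 1403 is composite.

1001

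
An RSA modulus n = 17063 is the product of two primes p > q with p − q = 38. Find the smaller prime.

113

Since p = q + 38, we have 17063 = q(q + 38), so q² + 38q − 17063 = 0.
Discriminant: 38² + 4·17063 = 1444 + 68252 = 69696; √69696 = 264.
q = (−38 + 264)/2 = 113, and p = q + 38 = 151.
Check: 113 · 151 = 17063.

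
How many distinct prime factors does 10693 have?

2

10693 = 17^2 · 37
10693 = 17^2 · 37, which has 2 distinct prime factors.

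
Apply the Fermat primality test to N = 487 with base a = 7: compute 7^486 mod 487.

7^1 ≡ 7 (mod 487)
7^2 ≡ 7^2 = 49 ≡ 49 (mod 487)
7^4 ≡ 49^2 = 2401 ≡ 453 (mod 487)
7^8 ≡ 453^2 = 205209 ≡ 182 (mod 487)
7^16 ≡ 182^2 = 33124 ≡ 8 (mod 487)
7^32 ≡ 8^2 = 64 ≡ 64 (mod 487)
7^64 ≡ 64^2 = 4096 ≡ 200 (mod 487)
7^128 ≡ 200^2 = 40000 ≡ 66 (mod 487)
7^256 ≡ 66^2 = 4356 ≡ 460 (mod 487)
486 = 256 + 128 + 64 + 32 + 4 + 2 in binary powers of 2.
So 7^486 ≡ 460 · 66 · 200 · 64 · 453 · 49 ≡ 1 (mod 487).
Since the result is 1, base 7 gives no evidence that 487 is composite.

1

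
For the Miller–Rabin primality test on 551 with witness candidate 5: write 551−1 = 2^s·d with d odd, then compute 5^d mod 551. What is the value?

551 − 1 = 550 = 2^1 · 275, so d = 275.
5^1 ≡ 5 (mod 551)
5^2 ≡ 5^2 = 25 ≡ 25 (mod 551)
5^4 ≡ 25^2 = 625 ≡ 74 (mod 551)
5^8 ≡ 74^2 = 5476 ≡ 517 (mod 551)
5^16 ≡ 517^2 = 267289 ≡ 54 (mod 551)
5^32 ≡ 54^2 = 2916 ≡ 161 (mod 551)
5^64 ≡ 161^2 = 25921 ≡ 24 (mod 551)
5^128 ≡ 24^2 = 576 ≡ 25 (mod 551)
5^256 ≡ 25^2 = 625 ≡ 74 (mod 551)
275 = 256 + 16 + 2 + 1 in binary powers of 2.
So 5^275 ≡ 74 · 54 · 25 · 5 ≡ 294 (mod 551).
Squaring chain: 294; never reaches −1, so base 5 is a Miller–Rabin witness that 551 is composite.

294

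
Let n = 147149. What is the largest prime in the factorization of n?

147149 = 37 · 3977
3977 = 41 · 97
97 is prime.
So 147149 = 37 · 41 · 97; the largest prime factor is 97.

97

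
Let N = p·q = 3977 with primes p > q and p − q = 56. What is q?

Since p = q + 56, we have 3977 = q(q + 56), so q² + 56q − 3977 = 0.
Discriminant: 56² + 4·3977 = 3136 + 15908 = 19044; √19044 = 138.
q = (−56 + 138)/2 = 41, and p = q + 56 = 97.
Check: 41 · 97 = 3977.

41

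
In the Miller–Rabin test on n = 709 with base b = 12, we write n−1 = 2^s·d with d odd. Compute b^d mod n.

708

709 − 1 = 708 = 2^2 · 177, so d = 177.
12^1 ≡ 12 (mod 709)
12^2 ≡ 12^2 = 144 ≡ 144 (mod 709)
12^4 ≡ 144^2 = 20736 ≡ 175 (mod 709)
12^8 ≡ 175^2 = 30625 ≡ 138 (mod 709)
12^16 ≡ 138^2 = 19044 ≡ 610 (mod 709)
12^32 ≡ 610^2 = 372100 ≡ 584 (mod 709)
12^64 ≡ 584^2 = 341056 ≡ 27 (mod 709)
12^128 ≡ 27^2 = 729 ≡ 20 (mod 709)
177 = 128 + 32 + 16 + 1 in binary powers of 2.
So 12^177 ≡ 20 · 584 · 610 · 12 ≡ 708 (mod 709).
Since 12^d ≡ 708 (mod 709), base 12 does not prove 709 composite.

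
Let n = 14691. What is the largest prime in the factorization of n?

83

14691 = 3 · 4897
4897 = 59 · 83
83 is prime.
So 14691 = 3 · 59 · 83; the largest prime factor is 83.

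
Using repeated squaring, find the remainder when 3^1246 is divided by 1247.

3^1 ≡ 3 (mod 1247)
3^2 ≡ 3^2 = 9 ≡ 9 (mod 1247)
3^4 ≡ 9^2 = 81 ≡ 81 (mod 1247)
3^8 ≡ 81^2 = 6561 ≡ 326 (mod 1247)
3^16 ≡ 326^2 = 106276 ≡ 281 (mod 1247)
3^32 ≡ 281^2 = 78961 ≡ 400 (mod 1247)
3^64 ≡ 400^2 = 160000 ≡ 384 (mod 1247)
3^128 ≡ 384^2 = 147456 ≡ 310 (mod 1247)
3^256 ≡ 310^2 = 96100 ≡ 81 (mod 1247)
3^512 ≡ 81^2 = 6561 ≡ 326 (mod 1247)
3^1024 ≡ 326^2 = 106276 ≡ 281 (mod 1247)
1246 = 1024 + 128 + 64 + 16 + 8 + 4 + 2 in binary powers of 2.
So 3^1246 ≡ 281 · 310 · 384 · 281 · 326 · 81 · 9 ≡ 608 (mod 1247).
Since 608 ≠ 1, base 3 is a Fermat witness: 1247 is composite.

608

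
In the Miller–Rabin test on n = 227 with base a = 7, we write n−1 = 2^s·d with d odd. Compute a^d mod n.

227 − 1 = 226 = 2^1 · 113, so d = 113.
7^1 ≡ 7 (mod 227)
7^2 ≡ 7^2 = 49 ≡ 49 (mod 227)
7^4 ≡ 49^2 = 2401 ≡ 131 (mod 227)
7^8 ≡ 131^2 = 17161 ≡ 136 (mod 227)
7^16 ≡ 136^2 = 18496 ≡ 109 (mod 227)
7^32 ≡ 109^2 = 11881 ≡ 77 (mod 227)
7^64 ≡ 77^2 = 5929 ≡ 27 (mod 227)
113 = 64 + 32 + 16 + 1 in binary powers of 2.
So 7^113 ≡ 27 · 77 · 109 · 7 ≡ 1 (mod 227).
Since 7^d ≡ 1 (mod 227), base 7 does not prove 227 composite.

1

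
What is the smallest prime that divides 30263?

30263 is odd.
Digit sum 14, not divisible by 3.
Ends in 3: not divisible by 5.
7: 30263 = 7·4323 + 2
11: 30263 = 11·2751 + 2
13: 30263 = 13·2327 + 12
17: 30263 = 17·1780 + 3
19: 30263 = 19·1592 + 15
23: 30263 = 23·1315 + 18
29: 30263 = 29·1043 + 16
31: 30263 = 31·976 + 7
37: 30263 = 37·817 + 34
41: 30263 = 41·738 + 5
43: 30263 = 43·703 + 34
47: 30263 = 47·643 + 42
53: 30263 = 53·571

53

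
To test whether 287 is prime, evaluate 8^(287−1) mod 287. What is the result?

113

8^1 ≡ 8 (mod 287)
8^2 ≡ 8^2 = 64 ≡ 64 (mod 287)
8^4 ≡ 64^2 = 4096 ≡ 78 (mod 287)
8^8 ≡ 78^2 = 6084 ≡ 57 (mod 287)
8^16 ≡ 57^2 = 3249 ≡ 92 (mod 287)
8^32 ≡ 92^2 = 8464 ≡ 141 (mod 287)
8^64 ≡ 141^2 = 19881 ≡ 78 (mod 287)
8^128 ≡ 78^2 = 6084 ≡ 57 (mod 287)
8^256 ≡ 57^2 = 3249 ≡ 92 (mod 287)
286 = 256 + 16 + 8 + 4 + 2 in binary powers of 2.
So 8^286 ≡ 92 · 92 · 57 · 78 · 64 ≡ 113 (mod 287).
Since 113 ≠ 1, base 8 is a Fermat witness: 287 is composite.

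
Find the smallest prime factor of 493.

17

493 is odd.
Digit sum 16, not divisible by 3.
Ends in 3: not divisible by 5.
7: 493 = 7·70 + 3
11: 493 = 11·44 + 9
13: 493 = 13·37 + 12
17: 493 = 17·29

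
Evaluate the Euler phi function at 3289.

2640

Factor: 3289 = 11 · 13 · 23.
φ(3289) = (11−1) · (13−1) · (23−1) = 10 · 12 · 22 = 2640.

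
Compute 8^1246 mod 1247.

8^1 ≡ 8 (mod 1247)
8^2 ≡ 8^2 = 64 ≡ 64 (mod 1247)
8^4 ≡ 64^2 = 4096 ≡ 355 (mod 1247)
8^8 ≡ 355^2 = 126025 ≡ 78 (mod 1247)
8^16 ≡ 78^2 = 6084 ≡ 1096 (mod 1247)
8^32 ≡ 1096^2 = 1201216 ≡ 355 (mod 1247)
8^64 ≡ 355^2 = 126025 ≡ 78 (mod 1247)
8^128 ≡ 78^2 = 6084 ≡ 1096 (mod 1247)
8^256 ≡ 1096^2 = 1201216 ≡ 355 (mod 1247)
8^512 ≡ 355^2 = 126025 ≡ 78 (mod 1247)
8^1024 ≡ 78^2 = 6084 ≡ 1096 (mod 1247)
1246 = 1024 + 128 + 64 + 16 + 8 + 4 + 2 in binary powers of 2.
So 8^1246 ≡ 1096 · 1096 · 78 · 1096 · 78 · 355 · 64 ≡ 173 (mod 1247).
Since 173 ≠ 1, base 8 is a Fermat witness: 1247 is composite.

173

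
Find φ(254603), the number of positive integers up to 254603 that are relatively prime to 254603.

239400

Factor: 254603 = 31 · 43 · 191.
φ(254603) = (31−1) · (43−1) · (191−1) = 30 · 42 · 190 = 239400.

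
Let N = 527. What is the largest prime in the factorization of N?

527 = 17 · 31
31 is prime.
So 527 = 17 · 31; the largest prime factor is 31.

31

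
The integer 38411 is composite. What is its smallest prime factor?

71

38411 is odd.
Digit sum 17, not divisible by 3.
Ends in 1: not divisible by 5.
7: 38411 = 7·5487 + 2
11: 38411 = 11·3491 + 10
13: 38411 = 13·2954 + 9
17: 38411 = 17·2259 + 8
19: 38411 = 19·2021 + 12
23: 38411 = 23·1670 + 1
29: 38411 = 29·1324 + 15
31: 38411 = 31·1239 + 2
37: 38411 = 37·1038 + 5
41: 38411 = 41·936 + 35
43: 38411 = 43·893 + 12
47: 38411 = 47·817 + 12
53: 38411 = 53·724 + 39
59: 38411 = 59·651 + 2
61: 38411 = 61·629 + 42
67: 38411 = 67·573 + 20
71: 38411 = 71·541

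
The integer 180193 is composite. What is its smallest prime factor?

180193 is odd.
Digit sum 22, not divisible by 3.
Ends in 3: not divisible by 5.
7: 180193 = 7·25741 + 6
11: 180193 = 11·16381 + 2
13: 180193 = 13·13861

13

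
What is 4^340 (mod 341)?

1

4^1 ≡ 4 (mod 341)
4^2 ≡ 4^2 = 16 ≡ 16 (mod 341)
4^4 ≡ 16^2 = 256 ≡ 256 (mod 341)
4^8 ≡ 256^2 = 65536 ≡ 64 (mod 341)
4^16 ≡ 64^2 = 4096 ≡ 4 (mod 341)
4^32 ≡ 4^2 = 16 ≡ 16 (mod 341)
4^64 ≡ 16^2 = 256 ≡ 256 (mod 341)
4^128 ≡ 256^2 = 65536 ≡ 64 (mod 341)
4^256 ≡ 64^2 = 4096 ≡ 4 (mod 341)
340 = 256 + 64 + 16 + 4 in binary powers of 2.
So 4^340 ≡ 4 · 256 · 4 · 256 ≡ 1 (mod 341).
Since the result is 1, base 4 gives no evidence that 341 is composite.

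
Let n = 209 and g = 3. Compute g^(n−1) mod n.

3^1 ≡ 3 (mod 209)
3^2 ≡ 3^2 = 9 ≡ 9 (mod 209)
3^4 ≡ 9^2 = 81 ≡ 81 (mod 209)
3^8 ≡ 81^2 = 6561 ≡ 82 (mod 209)
3^16 ≡ 82^2 = 6724 ≡ 36 (mod 209)
3^32 ≡ 36^2 = 1296 ≡ 42 (mod 209)
3^64 ≡ 42^2 = 1764 ≡ 92 (mod 209)
3^128 ≡ 92^2 = 8464 ≡ 104 (mod 209)
208 = 128 + 64 + 16 in binary powers of 2.
So 3^208 ≡ 104 · 92 · 36 ≡ 16 (mod 209).
Since 16 ≠ 1, base 3 is a Fermat witness: 209 is composite.

16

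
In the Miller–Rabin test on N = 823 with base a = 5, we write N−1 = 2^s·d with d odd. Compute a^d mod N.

822

823 − 1 = 822 = 2^1 · 411, so d = 411.
5^1 ≡ 5 (mod 823)
5^2 ≡ 5^2 = 25 ≡ 25 (mod 823)
5^4 ≡ 25^2 = 625 ≡ 625 (mod 823)
5^8 ≡ 625^2 = 390625 ≡ 523 (mod 823)
5^16 ≡ 523^2 = 273529 ≡ 293 (mod 823)
5^32 ≡ 293^2 = 85849 ≡ 257 (mod 823)
5^64 ≡ 257^2 = 66049 ≡ 209 (mod 823)
5^128 ≡ 209^2 = 43681 ≡ 62 (mod 823)
5^256 ≡ 62^2 = 3844 ≡ 552 (mod 823)
411 = 256 + 128 + 16 + 8 + 2 + 1 in binary powers of 2.
So 5^411 ≡ 552 · 62 · 293 · 523 · 25 · 5 ≡ 822 (mod 823).
Since 5^d ≡ 822 (mod 823), base 5 does not prove 823 composite.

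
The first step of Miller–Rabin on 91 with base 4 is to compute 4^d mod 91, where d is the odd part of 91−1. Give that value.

64

91 − 1 = 90 = 2^1 · 45, so d = 45.
4^1 ≡ 4 (mod 91)
4^2 ≡ 4^2 = 16 ≡ 16 (mod 91)
4^4 ≡ 16^2 = 256 ≡ 74 (mod 91)
4^8 ≡ 74^2 = 5476 ≡ 16 (mod 91)
4^16 ≡ 16^2 = 256 ≡ 74 (mod 91)
4^32 ≡ 74^2 = 5476 ≡ 16 (mod 91)
45 = 32 + 8 + 4 + 1 in binary powers of 2.
So 4^45 ≡ 16 · 16 · 74 · 4 ≡ 64 (mod 91).
Squaring chain: 64; never reaches −1, so base 4 is a Miller–Rabin witness that 91 is composite.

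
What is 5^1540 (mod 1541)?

5^1 ≡ 5 (mod 1541)
5^2 ≡ 5^2 = 25 ≡ 25 (mod 1541)
5^4 ≡ 25^2 = 625 ≡ 625 (mod 1541)
5^8 ≡ 625^2 = 390625 ≡ 752 (mod 1541)
5^16 ≡ 752^2 = 565504 ≡ 1498 (mod 1541)
5^32 ≡ 1498^2 = 2244004 ≡ 308 (mod 1541)
5^64 ≡ 308^2 = 94864 ≡ 863 (mod 1541)
5^128 ≡ 863^2 = 744769 ≡ 466 (mod 1541)
5^256 ≡ 466^2 = 217156 ≡ 1416 (mod 1541)
5^512 ≡ 1416^2 = 2005056 ≡ 215 (mod 1541)
5^1024 ≡ 215^2 = 46225 ≡ 1536 (mod 1541)
1540 = 1024 + 512 + 4 in binary powers of 2.
So 5^1540 ≡ 1536 · 215 · 625 ≡ 1 (mod 1541).
Since the result is 1, base 5 gives no evidence that 1541 is composite.

1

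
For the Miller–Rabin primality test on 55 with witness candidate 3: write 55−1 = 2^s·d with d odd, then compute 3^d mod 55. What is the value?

55 − 1 = 54 = 2^1 · 27, so d = 27.
3^1 ≡ 3 (mod 55)
3^2 ≡ 3^2 = 9 ≡ 9 (mod 55)
3^4 ≡ 9^2 = 81 ≡ 26 (mod 55)
3^8 ≡ 26^2 = 676 ≡ 16 (mod 55)
3^16 ≡ 16^2 = 256 ≡ 36 (mod 55)
27 = 16 + 8 + 2 + 1 in binary powers of 2.
So 3^27 ≡ 36 · 16 · 9 · 3 ≡ 42 (mod 55).
Squaring chain: 42; never reaches −1, so base 3 is a Miller–Rabin witness that 55 is composite.

42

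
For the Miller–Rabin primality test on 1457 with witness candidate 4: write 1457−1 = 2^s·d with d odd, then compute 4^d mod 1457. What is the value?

1457 − 1 = 1456 = 2^4 · 91, so d = 91.
4^1 ≡ 4 (mod 1457)
4^2 ≡ 4^2 = 16 ≡ 16 (mod 1457)
4^4 ≡ 16^2 = 256 ≡ 256 (mod 1457)
4^8 ≡ 256^2 = 65536 ≡ 1428 (mod 1457)
4^16 ≡ 1428^2 = 2039184 ≡ 841 (mod 1457)
4^32 ≡ 841^2 = 707281 ≡ 636 (mod 1457)
4^64 ≡ 636^2 = 404496 ≡ 907 (mod 1457)
91 = 64 + 16 + 8 + 2 + 1 in binary powers of 2.
So 4^91 ≡ 907 · 841 · 1428 · 16 · 4 ≡ 717 (mod 1457).
Squaring chain: 717 → 1225 → 1372 → 1397; never reaches −1, so base 4 is a Miller–Rabin witness that 1457 is composite.

717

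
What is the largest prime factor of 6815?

47

6815 = 5 · 1363
1363 = 29 · 47
47 is prime.
So 6815 = 5 · 29 · 47; the largest prime factor is 47.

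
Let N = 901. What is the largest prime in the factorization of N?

53

901 = 17 · 53
53 is prime.
So 901 = 17 · 53; the largest prime factor is 53.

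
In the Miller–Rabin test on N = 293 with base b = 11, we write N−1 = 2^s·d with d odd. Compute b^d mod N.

293 − 1 = 292 = 2^2 · 73, so d = 73.
11^1 ≡ 11 (mod 293)
11^2 ≡ 11^2 = 121 ≡ 121 (mod 293)
11^4 ≡ 121^2 = 14641 ≡ 284 (mod 293)
11^8 ≡ 284^2 = 80656 ≡ 81 (mod 293)
11^16 ≡ 81^2 = 6561 ≡ 115 (mod 293)
11^32 ≡ 115^2 = 13225 ≡ 40 (mod 293)
11^64 ≡ 40^2 = 1600 ≡ 135 (mod 293)
73 = 64 + 8 + 1 in binary powers of 2.
So 11^73 ≡ 135 · 81 · 11 ≡ 155 (mod 293).
Squaring chain: 155 → 292; reaches −1, so base 11 does not prove 293 composite.

155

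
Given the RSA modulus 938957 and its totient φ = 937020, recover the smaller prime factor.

φ(n) = (p−1)(q−1) = n − (p+q) + 1, so p + q = 938957 − 937020 + 1 = 1938.
p and q are the roots of t² − 1938t + 938957 = 0.
Discriminant: 1938² − 4·938957 = 3755844 − 3755828 = 16; √16 = 4.
q = (1938 − 4)/2 = 967, p = (1938 + 4)/2 = 971.
Check: 967 · 971 = 938957.

967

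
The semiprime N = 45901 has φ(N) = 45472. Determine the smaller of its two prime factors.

φ(n) = (p−1)(q−1) = n − (p+q) + 1, so p + q = 45901 − 45472 + 1 = 430.
p and q are the roots of t² − 430t + 45901 = 0.
Discriminant: 430² − 4·45901 = 184900 − 183604 = 1296; √1296 = 36.
q = (430 − 36)/2 = 197, p = (430 + 36)/2 = 233.
Check: 197 · 233 = 45901.

197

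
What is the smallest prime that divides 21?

21 is odd.
Digit sum 3, divisible by 3.

3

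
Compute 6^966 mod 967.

6^1 ≡ 6 (mod 967)
6^2 ≡ 6^2 = 36 ≡ 36 (mod 967)
6^4 ≡ 36^2 = 1296 ≡ 329 (mod 967)
6^8 ≡ 329^2 = 108241 ≡ 904 (mod 967)
6^16 ≡ 904^2 = 817216 ≡ 101 (mod 967)
6^32 ≡ 101^2 = 10201 ≡ 531 (mod 967)
6^64 ≡ 531^2 = 281961 ≡ 564 (mod 967)
6^128 ≡ 564^2 = 318096 ≡ 920 (mod 967)
6^256 ≡ 920^2 = 846400 ≡ 275 (mod 967)
6^512 ≡ 275^2 = 75625 ≡ 199 (mod 967)
966 = 512 + 256 + 128 + 64 + 4 + 2 in binary powers of 2.
So 6^966 ≡ 199 · 275 · 920 · 564 · 329 · 36 ≡ 1 (mod 967).
Since the result is 1, base 6 gives no evidence that 967 is composite.

1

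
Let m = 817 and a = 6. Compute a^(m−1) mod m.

6^1 ≡ 6 (mod 817)
6^2 ≡ 6^2 = 36 ≡ 36 (mod 817)
6^4 ≡ 36^2 = 1296 ≡ 479 (mod 817)
6^8 ≡ 479^2 = 229441 ≡ 681 (mod 817)
6^16 ≡ 681^2 = 463761 ≡ 522 (mod 817)
6^32 ≡ 522^2 = 272484 ≡ 423 (mod 817)
6^64 ≡ 423^2 = 178929 ≡ 6 (mod 817)
6^128 ≡ 6^2 = 36 ≡ 36 (mod 817)
6^256 ≡ 36^2 = 1296 ≡ 479 (mod 817)
6^512 ≡ 479^2 = 229441 ≡ 681 (mod 817)
816 = 512 + 256 + 32 + 16 in binary powers of 2.
So 6^816 ≡ 681 · 479 · 423 · 522 ≡ 87 (mod 817).
Since 87 ≠ 1, base 6 is a Fermat witness: 817 is composite.

87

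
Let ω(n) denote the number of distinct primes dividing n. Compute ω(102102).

6

102102 = 2 · 51051
51051 = 3 · 17017
17017 = 7 · 2431
2431 = 11 · 221
221 = 13 · 17
102102 = 2 · 3 · 7 · 11 · 13 · 17, which has 6 distinct prime factors.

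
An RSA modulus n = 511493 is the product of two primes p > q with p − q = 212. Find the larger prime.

829

Since p = q + 212, we have 511493 = q(q + 212), so q² + 212q − 511493 = 0.
Discriminant: 212² + 4·511493 = 44944 + 2045972 = 2090916; √2090916 = 1446.
q = (−212 + 1446)/2 = 617, and p = q + 212 = 829.
Check: 617 · 829 = 511493.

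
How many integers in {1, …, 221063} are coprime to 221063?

Factor: 221063 = 43 · 53 · 97.
φ(221063) = (43−1) · (53−1) · (97−1) = 42 · 52 · 96 = 209664.

209664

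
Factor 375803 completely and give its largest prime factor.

375803 = 67 · 5609
5609 = 71 · 79
79 is prime.
So 375803 = 67 · 71 · 79; the largest prime factor is 79.

79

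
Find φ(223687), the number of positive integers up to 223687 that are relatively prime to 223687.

Factor: 223687 = 19 · 61 · 193.
φ(223687) = (19−1) · (61−1) · (193−1) = 18 · 60 · 192 = 207360.

207360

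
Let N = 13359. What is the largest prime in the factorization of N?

73

13359 = 3 · 4453
4453 = 61 · 73
73 is prime.
So 13359 = 3 · 61 · 73; the largest prime factor is 73.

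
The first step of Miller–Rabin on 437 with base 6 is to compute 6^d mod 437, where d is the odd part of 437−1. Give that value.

234

437 − 1 = 436 = 2^2 · 109, so d = 109.
6^1 ≡ 6 (mod 437)
6^2 ≡ 6^2 = 36 ≡ 36 (mod 437)
6^4 ≡ 36^2 = 1296 ≡ 422 (mod 437)
6^8 ≡ 422^2 = 178084 ≡ 225 (mod 437)
6^16 ≡ 225^2 = 50625 ≡ 370 (mod 437)
6^32 ≡ 370^2 = 136900 ≡ 119 (mod 437)
6^64 ≡ 119^2 = 14161 ≡ 177 (mod 437)
109 = 64 + 32 + 8 + 4 + 1 in binary powers of 2.
So 6^109 ≡ 177 · 119 · 225 · 422 · 6 ≡ 234 (mod 437).
Squaring chain: 234 → 131; never reaches −1, so base 6 is a Miller–Rabin witness that 437 is composite.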